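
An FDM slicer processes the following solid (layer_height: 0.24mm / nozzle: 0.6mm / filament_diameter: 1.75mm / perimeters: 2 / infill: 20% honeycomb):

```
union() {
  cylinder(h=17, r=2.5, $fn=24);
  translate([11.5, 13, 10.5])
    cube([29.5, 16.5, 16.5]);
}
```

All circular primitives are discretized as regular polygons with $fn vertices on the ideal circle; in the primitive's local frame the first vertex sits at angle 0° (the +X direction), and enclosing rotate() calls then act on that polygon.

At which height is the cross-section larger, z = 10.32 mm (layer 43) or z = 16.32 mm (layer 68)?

Layer 43 (z = 10.32): the cylinder: section is a regular 24-gon, circumradius r=2.5 (area = (24/2)·2.500²·sin(360°/24) = 19.41 mm²); the cube at (11.5, 13) is not intersected at this z (z outside [10.5, 27]); Merging all regions: only the r=2.5 cylinder is present, so the union is just that shape — area = 19.41 mm². So its area = 19.41 mm². Layer 68 (z = 16.32): the cylinder: section is a regular 24-gon, circumradius r=2.5 (area = (24/2)·2.500²·sin(360°/24) = 19.41 mm²); the 29.5×16.5 cube at (11.5, 13) contributes its full rectangle (area 486.75 mm²); Combining (union): the 2 present regions are separate (no shared area or edge), so areas and boundary lengths simply add and each stays a separate island — area = 506.16 mm². So its area = 506.16 mm². Layer 68 is larger (506.16 vs 19.41 mm²).

layer 68 (z = 16.32 mm)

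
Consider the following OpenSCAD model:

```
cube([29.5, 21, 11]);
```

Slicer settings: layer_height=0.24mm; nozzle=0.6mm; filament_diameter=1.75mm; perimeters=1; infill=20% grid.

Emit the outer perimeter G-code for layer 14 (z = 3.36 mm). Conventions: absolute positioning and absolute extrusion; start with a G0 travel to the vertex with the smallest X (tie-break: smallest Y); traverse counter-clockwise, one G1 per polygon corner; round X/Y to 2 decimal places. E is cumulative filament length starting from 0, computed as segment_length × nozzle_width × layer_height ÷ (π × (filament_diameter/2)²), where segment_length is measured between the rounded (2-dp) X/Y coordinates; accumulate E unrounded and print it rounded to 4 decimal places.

At z = 3.36 mm: the cube is present — its section is the full 29.5×21 rectangle. The outline is a single polygon with 4 vertices. Extrusion per mm of travel: 0.6 × 0.24 / (π × 0.875²) = 0.059868. Accumulating E over each segment gives final E = 6.0467.

G0 X0.00 Y0.00 Z3.36
G1 X29.50 Y0.00 E1.7661
G1 X29.50 Y21.00 E3.0233
G1 X0.00 Y21.00 E4.7895
G1 X0.00 Y0.00 E6.0467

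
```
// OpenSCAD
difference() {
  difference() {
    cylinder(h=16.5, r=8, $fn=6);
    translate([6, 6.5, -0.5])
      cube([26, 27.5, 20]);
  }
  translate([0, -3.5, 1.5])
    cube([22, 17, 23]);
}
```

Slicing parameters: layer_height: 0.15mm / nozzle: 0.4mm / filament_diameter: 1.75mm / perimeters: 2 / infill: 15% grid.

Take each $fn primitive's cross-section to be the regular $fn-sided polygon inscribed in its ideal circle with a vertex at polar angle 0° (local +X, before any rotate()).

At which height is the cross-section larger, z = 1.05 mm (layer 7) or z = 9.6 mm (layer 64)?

Layer 7 (z = 1.05): the cylinder: section is a regular 6-gon, circumradius r=8 (area = (6/2)·8.000²·sin(360°/6) = 166.28 mm²); the cube at (6, 6.5) is present — its section is the full 26×27.5 rectangle (area 715.00 mm²); After the difference (first − rest): starting from the r=8 cylinder (166.28 mm²), the 26×27.5 cube at (6, 6.5) misses the remaining region (no effect) — area = 166.28 mm²; the cube at (0, -3.5) is not intersected at this z (z outside [1.5, 24.5]); After the difference (first − rest): none of the subtracted shapes is present at this height, so that combined region is unchanged — area = 166.28 mm². So its area = 166.28 mm². Layer 64 (z = 9.6): the cylinder: section is a regular 6-gon, circumradius r=8 (area = (6/2)·8.000²·sin(360°/6) = 166.28 mm²); the cube at (6, 6.5) is present — its section is the full 26×27.5 rectangle (area 715.00 mm²); Subtracting the remaining from the first: starting from the r=8 cylinder (166.28 mm²), the 26×27.5 cube at (6, 6.5) misses the remaining region (no effect) — area = 166.28 mm²; the 22×17 cube at (0, -3.5) contributes its full rectangle (area 374.00 mm²); Subtracting the remaining from the first: starting from that combined region (166.28 mm²), the 22×17 cube at (0, -3.5) partially overlaps it — only the 66.03 mm² overlap (of its 374.00 mm²) is removed, clipping the outline — area = 100.24 mm². So its area = 100.24 mm². Layer 7 is larger (166.28 vs 100.24 mm²).

layer 7 (z = 1.05 mm)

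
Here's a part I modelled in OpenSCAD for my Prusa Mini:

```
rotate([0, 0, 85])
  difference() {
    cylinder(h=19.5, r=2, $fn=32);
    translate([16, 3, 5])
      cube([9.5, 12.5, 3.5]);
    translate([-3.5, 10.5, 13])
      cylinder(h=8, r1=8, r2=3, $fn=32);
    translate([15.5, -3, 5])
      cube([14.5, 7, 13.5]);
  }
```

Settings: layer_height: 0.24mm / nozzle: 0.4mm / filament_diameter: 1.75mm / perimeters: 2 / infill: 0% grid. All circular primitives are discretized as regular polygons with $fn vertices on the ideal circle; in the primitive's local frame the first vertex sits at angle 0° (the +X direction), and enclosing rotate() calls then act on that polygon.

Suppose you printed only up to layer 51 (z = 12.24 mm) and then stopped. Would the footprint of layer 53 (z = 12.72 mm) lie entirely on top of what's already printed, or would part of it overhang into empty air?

Compare the two slices. At z = 12.24: the r=2 cylinder gives a regular 32-gon of circumradius 2 (constant along its height) (area = (32/2)·2.000²·sin(360°/32) = 12.49 mm²); the cube at (16, 3) does not reach this height (z outside [5, 8.5]); the cone at (-3.5, 10.5) does not reach this height (z outside [13, 21]); the cube at (15.5, -3) is present — its section is the full 14.5×7 rectangle (area 101.50 mm²); Taking the first minus the rest: starting from the r=2 cylinder (12.49 mm²), the 14.5×7 cube at (15.5, -3) misses the remaining region (no effect) — area = 12.49 mm²; (rotated 85° about Z; rotation is an isometry so areas/perimeters/island counts are preserved). At z = 12.72: the cylinder: section is a regular 32-gon, circumradius r=2 (area = (32/2)·2.000²·sin(360°/32) = 12.49 mm²); the cube at (16, 3) is not intersected at this z (z outside [5, 8.5]); the cone at (-3.5, 10.5) is not intersected at this z (z outside [13, 21]); the cube at (15.5, -3) is present — its section is the full 14.5×7 rectangle (area 101.50 mm²); After the difference (first − rest): starting from the r=2 cylinder (12.49 mm²), the 14.5×7 cube at (15.5, -3) misses the remaining region (no effect) — area = 12.49 mm²; (whole slice rotated 85° about Z — lengths, areas and connectivity unchanged). Checking containment: the cross-section at z = 12.72 is a subset of the cross-section at z = 12.24.

entirely on top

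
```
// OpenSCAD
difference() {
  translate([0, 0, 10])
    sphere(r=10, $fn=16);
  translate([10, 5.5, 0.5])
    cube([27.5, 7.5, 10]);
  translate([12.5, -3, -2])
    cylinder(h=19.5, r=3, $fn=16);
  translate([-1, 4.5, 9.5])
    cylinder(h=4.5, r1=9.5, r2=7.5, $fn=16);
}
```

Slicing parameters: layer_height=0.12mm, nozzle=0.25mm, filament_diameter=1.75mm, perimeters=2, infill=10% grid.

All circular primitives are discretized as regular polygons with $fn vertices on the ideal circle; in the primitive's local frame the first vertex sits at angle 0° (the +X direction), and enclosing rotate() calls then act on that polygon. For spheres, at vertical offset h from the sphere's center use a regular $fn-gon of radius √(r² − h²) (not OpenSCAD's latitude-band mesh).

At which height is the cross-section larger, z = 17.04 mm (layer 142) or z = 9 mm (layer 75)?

Layer 142 (z = 17.04): the sphere: section is a regular 16-gon, circumradius = √(r²−h²) = √(10²−7.04²) = 7.102 (area = (16/2)·7.102²·sin(360°/16) = 154.42 mm²); the cube at (10, 5.5) is absent (z outside [0.5, 10.5]); the r=3 cylinder at (12.5, -3) contributes a regular 16-gon of circumradius 3 (area = (16/2)·3.000²·sin(360°/16) = 27.55 mm²); the cone at (-1, 4.5) does not reach this height (z outside [9.5, 14]); Subtracting the remaining from the first: starting from the r=10 sphere (154.42 mm²), the r=3 cylinder at (12.5, -3) misses the remaining region (no effect) — area = 154.42 mm². So its area = 154.42 mm². Layer 75 (z = 9): the r=10 sphere slices to a regular 16-gon of circumradius 9.950 (√(r²−h²) with h=1 from center) (area = (16/2)·9.950²·sin(360°/16) = 303.09 mm²); the 27.5×7.5 cube at (10, 5.5) contributes its full rectangle (area 206.25 mm²); the r=3 cylinder at (12.5, -3) gives a regular 16-gon of circumradius 3 (constant along its height) (area = (16/2)·3.000²·sin(360°/16) = 27.55 mm²); the cone at (-1, 4.5) is absent (z outside [9.5, 14]); Taking the first minus the rest: starting from the r=10 sphere (303.09 mm²), the 27.5×7.5 cube at (10, 5.5) misses the remaining region (no effect); the r=3 cylinder at (12.5, -3) misses the remaining region (no effect) — area = 303.09 mm². So its area = 303.09 mm². Layer 75 is larger (303.09 vs 154.42 mm²).

layer 75 (z = 9 mm)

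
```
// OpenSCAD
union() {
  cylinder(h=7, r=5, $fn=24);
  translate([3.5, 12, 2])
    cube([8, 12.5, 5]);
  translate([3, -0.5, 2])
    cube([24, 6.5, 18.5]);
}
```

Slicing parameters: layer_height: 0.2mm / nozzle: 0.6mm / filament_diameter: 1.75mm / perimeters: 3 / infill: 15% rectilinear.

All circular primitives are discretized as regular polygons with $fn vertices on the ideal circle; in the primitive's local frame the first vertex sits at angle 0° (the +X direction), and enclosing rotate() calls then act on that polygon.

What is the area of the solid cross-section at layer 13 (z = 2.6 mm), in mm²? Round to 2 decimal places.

327.20 mm²

At z = 2.6 mm: the r=5 cylinder contributes a regular 24-gon of circumradius 5 (area = (24/2)·5.000²·sin(360°/24) = 77.65 mm²); the cube at (3.5, 12) is present — its section is the full 8×12.5 rectangle (area 100.00 mm²); the cube at (3, -0.5) (footprint 24×6.5) is included at this height (area 156.00 mm²); Merging all regions: the regions partially overlap — summed areas 333.65 mm² minus the doubly-counted overlap 6.44 mm² gives 327.20 mm² — area = 327.20 mm². Overall, the cross-section has 2 separate islands. Net area = 327.20 mm².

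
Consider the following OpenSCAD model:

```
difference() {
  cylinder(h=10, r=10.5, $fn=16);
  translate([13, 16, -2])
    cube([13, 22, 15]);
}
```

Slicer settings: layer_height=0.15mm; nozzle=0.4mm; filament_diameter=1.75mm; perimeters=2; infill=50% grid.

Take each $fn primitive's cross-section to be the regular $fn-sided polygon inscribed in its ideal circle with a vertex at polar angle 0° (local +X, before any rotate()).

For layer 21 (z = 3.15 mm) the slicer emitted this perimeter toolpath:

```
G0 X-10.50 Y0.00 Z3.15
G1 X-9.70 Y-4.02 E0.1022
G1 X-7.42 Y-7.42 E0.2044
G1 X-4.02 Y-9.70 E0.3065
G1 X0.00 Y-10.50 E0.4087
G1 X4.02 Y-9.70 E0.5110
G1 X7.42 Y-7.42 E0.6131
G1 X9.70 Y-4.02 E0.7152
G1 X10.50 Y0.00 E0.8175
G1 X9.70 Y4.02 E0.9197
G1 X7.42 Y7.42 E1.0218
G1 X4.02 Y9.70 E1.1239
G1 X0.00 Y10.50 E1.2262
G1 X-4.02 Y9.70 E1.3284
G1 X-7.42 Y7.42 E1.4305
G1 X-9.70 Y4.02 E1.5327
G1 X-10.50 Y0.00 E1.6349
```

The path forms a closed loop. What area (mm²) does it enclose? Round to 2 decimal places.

337.42 mm²

Apply the shoelace formula to the sequence of (X, Y) vertices; enclosed area = 337.42 mm².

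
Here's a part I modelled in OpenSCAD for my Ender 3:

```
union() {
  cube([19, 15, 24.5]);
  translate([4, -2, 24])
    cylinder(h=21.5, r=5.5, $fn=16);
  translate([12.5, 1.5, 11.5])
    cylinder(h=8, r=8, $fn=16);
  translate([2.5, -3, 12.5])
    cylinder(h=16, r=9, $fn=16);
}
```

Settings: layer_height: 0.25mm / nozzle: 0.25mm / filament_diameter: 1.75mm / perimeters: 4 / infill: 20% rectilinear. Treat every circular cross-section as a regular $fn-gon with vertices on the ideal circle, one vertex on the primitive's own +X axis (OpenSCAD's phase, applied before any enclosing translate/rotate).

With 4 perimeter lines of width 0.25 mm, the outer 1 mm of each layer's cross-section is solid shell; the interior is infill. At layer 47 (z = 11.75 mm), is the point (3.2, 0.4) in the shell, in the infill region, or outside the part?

At z = 11.75 mm: the cube (footprint 19×15) is included at this height; the cylinder at (4, -2) is absent (z outside [24, 45.5]); the r=8 cylinder at (12.5, 1.5) gives a regular 16-gon of circumradius 8 (constant along its height); the cylinder at (2.5, -3) does not reach this height (z outside [12.5, 28.5]); Merging all regions: the regions partially overlap (shared area 115.24 mm²), so overlapping operands fuse into one piece — 1 connected region. Overall, the cross-section is a single solid region. The nearest boundary edge runs (4.80, 0.00)→(0.00, 0.00); distance from the point to it = 0.40 mm. The point is inside the cross-section, 0.40 mm from the nearest boundary — within the 1 mm shell band (4 × 0.25).

shell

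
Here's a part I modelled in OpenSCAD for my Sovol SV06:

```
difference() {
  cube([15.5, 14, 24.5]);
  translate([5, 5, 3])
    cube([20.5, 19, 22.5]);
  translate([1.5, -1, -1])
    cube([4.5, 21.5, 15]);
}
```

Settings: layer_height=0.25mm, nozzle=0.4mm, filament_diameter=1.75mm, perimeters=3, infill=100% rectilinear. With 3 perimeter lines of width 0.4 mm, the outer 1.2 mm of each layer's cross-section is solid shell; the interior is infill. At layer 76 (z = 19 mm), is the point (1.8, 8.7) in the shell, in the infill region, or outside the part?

infill

At z = 19 mm: the cube (footprint 15.5×14) is included at this height; the 20.5×19 cube at (5, 5) contributes its full rectangle; the cube at (1.5, -1) is absent (z outside [-1, 14]); After the difference (first − rest): starting from the 15.5×14 cube, the 20.5×19 cube at (5, 5) partially overlaps it — only the 94.50 mm² overlap (of its 389.50 mm²) is removed, clipping the outline — 1 connected region. Overall, the cross-section is a single solid region. The nearest boundary edge runs (0.00, 0.00)→(0.00, 14.00); distance from the point to it = 1.80 mm. The point is inside the cross-section and 1.80 mm from the nearest boundary — more than the 1.2 mm shell width (3 × 0.4), so it's in the infill interior.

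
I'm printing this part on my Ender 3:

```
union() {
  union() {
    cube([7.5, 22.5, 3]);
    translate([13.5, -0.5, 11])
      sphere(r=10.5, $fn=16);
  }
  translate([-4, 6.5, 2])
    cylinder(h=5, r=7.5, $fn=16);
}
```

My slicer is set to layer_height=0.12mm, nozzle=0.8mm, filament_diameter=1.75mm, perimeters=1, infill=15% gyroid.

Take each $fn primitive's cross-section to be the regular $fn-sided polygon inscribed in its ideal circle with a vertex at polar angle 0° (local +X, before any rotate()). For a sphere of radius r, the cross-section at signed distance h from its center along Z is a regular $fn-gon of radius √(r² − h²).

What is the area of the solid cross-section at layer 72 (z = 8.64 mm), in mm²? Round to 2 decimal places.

320.48 mm²

At z = 8.64 mm: the cube is absent (z outside [0, 3]); the sphere at (13.5, -0.5): section is a regular 16-gon, circumradius = √(r²−h²) = √(10.5²−2.36²) = 10.231 (area = (16/2)·10.231²·sin(360°/16) = 320.48 mm²); Merging all regions: only the r=10.5 sphere at (13.5, -0.5) is present, so the union is just that shape — area = 320.48 mm²; the cylinder at (-4, 6.5) is not intersected at this z (z outside [2, 7]); Merging all regions: only that combined region is present, so the union is just that shape — area = 320.48 mm². Overall, the cross-section is a single solid region. Net area = 320.48 mm².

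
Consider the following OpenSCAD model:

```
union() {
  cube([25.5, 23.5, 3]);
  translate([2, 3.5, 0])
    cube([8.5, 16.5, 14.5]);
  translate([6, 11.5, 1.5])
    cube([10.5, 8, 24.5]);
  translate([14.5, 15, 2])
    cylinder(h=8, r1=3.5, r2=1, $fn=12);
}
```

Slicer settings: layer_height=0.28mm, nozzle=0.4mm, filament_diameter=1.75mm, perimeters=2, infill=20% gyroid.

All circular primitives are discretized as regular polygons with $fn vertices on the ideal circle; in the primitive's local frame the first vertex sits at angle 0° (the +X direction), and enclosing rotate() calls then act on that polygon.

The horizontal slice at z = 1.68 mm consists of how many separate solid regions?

1

At z = 1.68 mm: the 25.5×23.5 cube contributes its full rectangle; the 8.5×16.5 cube at (2, 3.5) contributes its full rectangle; the cube at (6, 11.5) (footprint 10.5×8) is included at this height; the cone at (14.5, 15) is not intersected at this z (z outside [2, 10]); Taking the union: the regions partially overlap (shared area 224.25 mm²), so overlapping operands fuse into one piece — 1 connected region. The result has 1 disconnected region.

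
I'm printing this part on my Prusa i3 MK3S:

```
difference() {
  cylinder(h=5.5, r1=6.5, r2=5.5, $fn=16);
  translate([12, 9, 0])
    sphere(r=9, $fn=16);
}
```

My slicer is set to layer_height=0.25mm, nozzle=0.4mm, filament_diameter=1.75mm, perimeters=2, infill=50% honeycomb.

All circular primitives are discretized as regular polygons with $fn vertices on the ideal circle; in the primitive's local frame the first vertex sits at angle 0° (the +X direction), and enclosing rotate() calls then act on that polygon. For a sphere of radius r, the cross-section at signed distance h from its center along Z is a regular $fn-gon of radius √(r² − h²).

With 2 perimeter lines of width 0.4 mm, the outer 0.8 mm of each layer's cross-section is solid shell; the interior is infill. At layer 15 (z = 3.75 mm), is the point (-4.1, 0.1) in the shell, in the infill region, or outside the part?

infill

At z = 3.75 mm: the cone (r1=6.5→r2=5.5) has section circumradius 5.818 here — a regular 16-gon; the r=9 sphere at (12, 9) contributes a regular 16-gon of circumradius √(9²−3.75²) = 8.182; After the difference (first − rest): starting from the cone, the r=9 sphere at (12, 9) misses the remaining region (no effect) — 1 connected region. Overall, the cross-section is a single solid region. The nearest boundary edge runs (-5.82, 0.00)→(-5.38, 2.23); distance from the point to it = 1.67 mm. The point is inside the cross-section and 1.67 mm from the nearest boundary — more than the 0.8 mm shell width (2 × 0.4), so it's in the infill interior.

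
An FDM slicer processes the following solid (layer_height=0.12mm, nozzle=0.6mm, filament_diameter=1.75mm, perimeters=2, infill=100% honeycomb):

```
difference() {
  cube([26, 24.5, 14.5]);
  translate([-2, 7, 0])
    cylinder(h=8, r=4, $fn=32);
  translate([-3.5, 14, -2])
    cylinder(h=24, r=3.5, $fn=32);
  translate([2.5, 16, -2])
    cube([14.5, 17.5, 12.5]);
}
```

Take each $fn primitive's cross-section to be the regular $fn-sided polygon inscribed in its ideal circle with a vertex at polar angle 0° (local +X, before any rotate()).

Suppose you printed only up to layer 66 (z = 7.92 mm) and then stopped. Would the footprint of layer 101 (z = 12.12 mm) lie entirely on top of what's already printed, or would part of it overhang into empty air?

part overhangs

Compare the two slices. At z = 7.92: the 26×24.5 cube contributes its full rectangle (area 637.00 mm²); the r=4 cylinder at (-2, 7) contributes a regular 32-gon of circumradius 4 (area = (32/2)·4.000²·sin(360°/32) = 49.94 mm²); the r=3.5 cylinder at (-3.5, 14) gives a regular 32-gon of circumradius 3.5 (constant along its height) (area = (32/2)·3.500²·sin(360°/32) = 38.24 mm²); the cube at (2.5, 16) (footprint 14.5×17.5) is included at this height (area 253.75 mm²); Taking the first minus the rest: starting from the 26×24.5 cube (637.00 mm²), the r=4 cylinder at (-2, 7) partially overlaps it — only the 9.72 mm² overlap (of its 49.94 mm²) is removed, clipping the outline; the r=3.5 cylinder at (-3.5, 14) misses the remaining region (no effect); the 14.5×17.5 cube at (2.5, 16) partially overlaps it — only the 123.25 mm² overlap (of its 253.75 mm²) is removed, clipping the outline — area = 504.03 mm². At z = 12.12: the cube (footprint 26×24.5) is included at this height (area 637.00 mm²); the cylinder at (-2, 7) does not reach this height (z outside [0, 8]); the r=3.5 cylinder at (-3.5, 14) gives a regular 32-gon of circumradius 3.5 (constant along its height) (area = (32/2)·3.500²·sin(360°/32) = 38.24 mm²); the cube at (2.5, 16) is not intersected at this z (z outside [-2, 10.5]); Taking the first minus the rest: starting from the 26×24.5 cube (637.00 mm²), the r=3.5 cylinder at (-3.5, 14) misses the remaining region (no effect) — area = 637.00 mm². Checking containment: at z = 12.12 the cross-section extends beyond the z = 7.92 cross-section by about 132.97 mm².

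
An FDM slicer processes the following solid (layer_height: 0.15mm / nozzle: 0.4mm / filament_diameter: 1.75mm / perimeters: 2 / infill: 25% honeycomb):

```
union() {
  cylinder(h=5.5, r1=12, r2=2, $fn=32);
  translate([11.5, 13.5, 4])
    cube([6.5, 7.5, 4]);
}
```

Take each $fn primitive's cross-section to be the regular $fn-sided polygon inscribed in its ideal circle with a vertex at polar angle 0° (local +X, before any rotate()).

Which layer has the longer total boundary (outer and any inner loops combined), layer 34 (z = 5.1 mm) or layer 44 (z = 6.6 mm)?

layer 34 (z = 5.1 mm)

Layer 34 (z = 5.1): the cone: at t=0.927 of its height the radius interpolates to r₁+(r₂−r₁)t = 2.727, giving a regular 32-gon of that circumradius (perimeter = 2·32·2.727·sin(180°/32) = 17.11 mm); the cube at (11.5, 13.5) (footprint 6.5×7.5) is included at this height (perimeter 28.00 mm); Merging all regions: the 2 present regions are separate (no shared area or edge), so areas and boundary lengths simply add and each stays a separate island — boundary = 45.11 mm. So its perimeter = 45.11 mm. Layer 44 (z = 6.6): the cone is absent (z outside [0, 5.5]); the cube at (11.5, 13.5) is present — its section is the full 6.5×7.5 rectangle (perimeter 28.00 mm); Taking the union: only the 6.5×7.5 cube at (11.5, 13.5) is present, so the union is just that shape — boundary = 28.00 mm. So its perimeter = 28.00 mm. Layer 34 is larger (45.11 vs 28.00 mm).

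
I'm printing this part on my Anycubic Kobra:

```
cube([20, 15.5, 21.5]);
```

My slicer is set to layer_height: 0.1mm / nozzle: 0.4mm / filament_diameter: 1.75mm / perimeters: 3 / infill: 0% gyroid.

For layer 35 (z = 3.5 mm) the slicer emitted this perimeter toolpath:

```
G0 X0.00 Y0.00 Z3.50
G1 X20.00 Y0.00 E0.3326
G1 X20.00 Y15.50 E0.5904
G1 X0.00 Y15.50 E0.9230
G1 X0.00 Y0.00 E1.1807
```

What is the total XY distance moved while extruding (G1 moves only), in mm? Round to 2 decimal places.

Sum the Euclidean lengths of each G1 segment: total = 71.00 mm.

71.00 mm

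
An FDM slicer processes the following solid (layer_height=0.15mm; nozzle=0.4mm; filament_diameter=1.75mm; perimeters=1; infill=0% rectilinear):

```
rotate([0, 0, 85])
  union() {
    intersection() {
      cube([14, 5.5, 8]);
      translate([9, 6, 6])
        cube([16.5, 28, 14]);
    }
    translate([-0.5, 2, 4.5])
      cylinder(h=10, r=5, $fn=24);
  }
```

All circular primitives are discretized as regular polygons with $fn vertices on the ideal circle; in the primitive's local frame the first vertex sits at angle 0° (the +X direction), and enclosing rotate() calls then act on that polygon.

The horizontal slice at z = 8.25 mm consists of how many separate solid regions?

1

At z = 8.25 mm: the cube is absent (z outside [0, 8]); the cube at (9, 6) is present — its section is the full 16.5×28 rectangle; Keeping only the common overlap: at least one operand is absent at this height, so nothing remains; the cylinder at (-0.5, 2): section is a regular 24-gon, circumradius r=5; Combining (union): only the r=5 cylinder at (-0.5, 2) is present, so the union is just that shape — 1 connected region; (rotated 85° about Z; rotation is an isometry so areas/perimeters/island counts are preserved). The result has 1 disconnected region.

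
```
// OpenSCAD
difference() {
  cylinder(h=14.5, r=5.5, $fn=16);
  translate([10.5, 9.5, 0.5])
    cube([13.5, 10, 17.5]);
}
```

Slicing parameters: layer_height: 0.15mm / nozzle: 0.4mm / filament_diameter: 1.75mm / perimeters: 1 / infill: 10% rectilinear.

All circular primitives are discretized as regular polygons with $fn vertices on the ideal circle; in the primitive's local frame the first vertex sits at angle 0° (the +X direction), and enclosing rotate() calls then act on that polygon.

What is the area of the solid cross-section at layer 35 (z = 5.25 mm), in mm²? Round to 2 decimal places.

92.61 mm²

At z = 5.25 mm: the cylinder: section is a regular 16-gon, circumradius r=5.5 (area = (16/2)·5.500²·sin(360°/16) = 92.61 mm²); the cube at (10.5, 9.5) is present — its section is the full 13.5×10 rectangle (area 135.00 mm²); After the difference (first − rest): starting from the r=5.5 cylinder (92.61 mm²), the 13.5×10 cube at (10.5, 9.5) misses the remaining region (no effect) — area = 92.61 mm². Overall, the cross-section is a single solid region. Net area = 92.61 mm².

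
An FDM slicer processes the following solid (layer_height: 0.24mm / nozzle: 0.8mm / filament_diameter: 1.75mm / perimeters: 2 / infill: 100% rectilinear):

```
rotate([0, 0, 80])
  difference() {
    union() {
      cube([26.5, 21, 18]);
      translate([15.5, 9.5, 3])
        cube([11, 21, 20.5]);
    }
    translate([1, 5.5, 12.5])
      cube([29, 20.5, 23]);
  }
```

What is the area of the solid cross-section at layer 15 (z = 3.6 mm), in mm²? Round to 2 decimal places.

At z = 3.6 mm: the 26.5×21 cube contributes its full rectangle (area 556.50 mm²); the cube at (15.5, 9.5) is present — its section is the full 11×21 rectangle (area 231.00 mm²); Merging all regions: the regions partially overlap — summed areas 787.50 mm² minus the doubly-counted overlap 126.50 mm² gives 661.00 mm² — area = 661.00 mm²; the cube at (1, 5.5) is not intersected at this z (z outside [12.5, 35.5]); Subtracting the remaining from the first: none of the subtracted shapes is present at this height, so the result so far is unchanged — area = 661.00 mm²; (whole slice rotated 80° about Z — lengths, areas and connectivity unchanged). Overall, the cross-section is a single solid region. Net area = 661.00 mm².

661.00 mm²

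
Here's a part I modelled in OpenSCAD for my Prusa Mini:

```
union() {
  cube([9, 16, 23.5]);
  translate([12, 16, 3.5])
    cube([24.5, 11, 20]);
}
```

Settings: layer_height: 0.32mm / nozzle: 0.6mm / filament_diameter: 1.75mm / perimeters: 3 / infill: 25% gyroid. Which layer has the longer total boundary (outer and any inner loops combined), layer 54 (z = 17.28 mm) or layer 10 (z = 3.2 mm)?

Layer 54 (z = 17.28): the cube is present — its section is the full 9×16 rectangle (perimeter 50.00 mm); the 24.5×11 cube at (12, 16) contributes its full rectangle (perimeter 71.00 mm); Taking the union: the 2 present regions are separate (no shared area or edge), so areas and boundary lengths simply add and each stays a separate island — boundary = 121.00 mm. So its perimeter = 121.00 mm. Layer 10 (z = 3.2): the 9×16 cube contributes its full rectangle (perimeter 50.00 mm); the cube at (12, 16) is absent (z outside [3.5, 23.5]); Merging all regions: only the 9×16 cube is present, so the union is just that shape — boundary = 50.00 mm. So its perimeter = 50.00 mm. Layer 54 is larger (121.00 vs 50.00 mm).

layer 54 (z = 17.28 mm)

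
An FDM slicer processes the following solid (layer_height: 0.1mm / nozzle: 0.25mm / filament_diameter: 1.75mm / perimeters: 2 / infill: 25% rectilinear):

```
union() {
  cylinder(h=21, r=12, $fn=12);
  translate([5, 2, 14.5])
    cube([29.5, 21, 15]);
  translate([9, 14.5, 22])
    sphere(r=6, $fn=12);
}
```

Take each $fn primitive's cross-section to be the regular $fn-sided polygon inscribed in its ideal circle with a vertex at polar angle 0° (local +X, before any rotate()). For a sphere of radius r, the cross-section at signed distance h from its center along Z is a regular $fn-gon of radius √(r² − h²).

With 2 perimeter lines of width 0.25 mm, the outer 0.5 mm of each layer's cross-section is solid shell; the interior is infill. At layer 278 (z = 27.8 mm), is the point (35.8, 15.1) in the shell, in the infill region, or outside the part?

At z = 27.8 mm: the cylinder does not reach this height (z outside [0, 21]); the cube at (5, 2) (footprint 29.5×21) is included at this height; the sphere at (9, 14.5): section is a regular 12-gon, circumradius = √(r²−h²) = √(6²−5.8²) = 1.536; Merging all regions: the r=6 sphere at (9, 14.5) lies entirely inside the 29.5×21 cube at (5, 2), so the union is just the 29.5×21 cube at (5, 2) — 1 connected region. Overall, the cross-section is a single solid region. The nearest boundary edge runs (34.50, 23.00)→(34.50, 2.00); distance from the point to it = 1.30 mm. The point is not inside any of the regions above, so it lies outside the cross-section (1.30 mm from the nearest boundary).

outside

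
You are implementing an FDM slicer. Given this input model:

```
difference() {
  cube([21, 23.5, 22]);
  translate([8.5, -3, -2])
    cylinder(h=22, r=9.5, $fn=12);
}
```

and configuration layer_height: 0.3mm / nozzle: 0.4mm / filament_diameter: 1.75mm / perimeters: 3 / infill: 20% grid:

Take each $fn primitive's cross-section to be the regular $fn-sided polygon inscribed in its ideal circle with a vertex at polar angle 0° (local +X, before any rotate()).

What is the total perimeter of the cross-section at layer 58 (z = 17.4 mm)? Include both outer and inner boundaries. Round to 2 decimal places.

93.61 mm

At z = 17.4 mm: the 21×23.5 cube contributes its full rectangle (perimeter 89.00 mm); the r=9.5 cylinder at (8.5, -3) gives a regular 12-gon of circumradius 9.5 (constant along its height) (perimeter = 2·12·9.500·sin(180°/12) = 59.01 mm); Subtracting the remaining from the first: starting from the 21×23.5 cube, the r=9.5 cylinder at (8.5, -3) partially overlaps it — only the 80.71 mm² overlap (of its 270.75 mm²) is removed, clipping the outline — boundary = 93.61 mm. Overall, the cross-section is a single solid region. Total boundary length (outer) = 93.61 mm.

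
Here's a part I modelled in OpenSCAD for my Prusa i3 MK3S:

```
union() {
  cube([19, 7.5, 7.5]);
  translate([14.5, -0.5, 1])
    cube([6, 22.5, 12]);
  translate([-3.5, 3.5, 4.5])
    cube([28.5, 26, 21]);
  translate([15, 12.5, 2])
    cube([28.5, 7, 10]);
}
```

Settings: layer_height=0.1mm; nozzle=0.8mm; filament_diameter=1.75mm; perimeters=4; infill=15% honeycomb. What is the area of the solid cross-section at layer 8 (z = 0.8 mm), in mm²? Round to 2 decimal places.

142.50 mm²

At z = 0.8 mm: the 19×7.5 cube contributes its full rectangle (area 142.50 mm²); the cube at (14.5, -0.5) is not intersected at this z (z outside [1, 13]); the cube at (-3.5, 3.5) is absent (z outside [4.5, 25.5]); the cube at (15, 12.5) is not intersected at this z (z outside [2, 12]); Combining (union): only the 19×7.5 cube is present, so the union is just that shape — area = 142.50 mm². Overall, the cross-section is a single solid region. Net area = 142.50 mm².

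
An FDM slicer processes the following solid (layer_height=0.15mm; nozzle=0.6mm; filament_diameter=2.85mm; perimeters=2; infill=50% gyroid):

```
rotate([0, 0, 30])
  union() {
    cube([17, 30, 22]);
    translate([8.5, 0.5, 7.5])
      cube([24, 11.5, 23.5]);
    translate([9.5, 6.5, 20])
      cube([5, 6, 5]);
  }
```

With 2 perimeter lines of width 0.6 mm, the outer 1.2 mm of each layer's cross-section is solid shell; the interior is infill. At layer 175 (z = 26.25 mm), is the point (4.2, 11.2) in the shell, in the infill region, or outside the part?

shell

At z = 26.25 mm: the cube is not intersected at this z (z outside [0, 22]); the 24×11.5 cube at (8.5, 0.5) contributes its full rectangle; the cube at (9.5, 6.5) is not intersected at this z (z outside [20, 25]); Taking the union: only the 24×11.5 cube at (8.5, 0.5) is present, so the union is just that shape — 1 connected region; (whole slice rotated 30° about Z — lengths, areas and connectivity unchanged). Overall, the cross-section is a single solid region. Undo the 30° rotation: the query point maps to (9.237, 7.599) in the un-rotated model frame. The nearest boundary edge runs (8.50, 12.00)→(8.50, 0.50); distance from the point to it = 0.74 mm. The point is inside the cross-section, 0.74 mm from the nearest boundary — within the 1.2 mm shell band (2 × 0.6).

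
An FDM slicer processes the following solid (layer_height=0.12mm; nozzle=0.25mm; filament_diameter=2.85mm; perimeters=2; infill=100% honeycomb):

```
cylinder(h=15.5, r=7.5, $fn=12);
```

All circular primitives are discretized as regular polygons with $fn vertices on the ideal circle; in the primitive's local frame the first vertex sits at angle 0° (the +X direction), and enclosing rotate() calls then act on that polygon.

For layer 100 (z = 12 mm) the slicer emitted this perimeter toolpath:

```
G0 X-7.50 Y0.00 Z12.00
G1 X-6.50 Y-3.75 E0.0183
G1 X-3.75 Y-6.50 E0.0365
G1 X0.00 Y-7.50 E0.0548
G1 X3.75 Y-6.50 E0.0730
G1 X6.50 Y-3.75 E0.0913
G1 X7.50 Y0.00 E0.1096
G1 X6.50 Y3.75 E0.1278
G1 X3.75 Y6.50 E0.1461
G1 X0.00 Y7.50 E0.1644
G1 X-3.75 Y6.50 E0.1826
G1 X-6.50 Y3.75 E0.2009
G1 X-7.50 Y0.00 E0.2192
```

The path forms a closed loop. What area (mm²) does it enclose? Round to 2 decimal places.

168.88 mm²

Apply the shoelace formula to the sequence of (X, Y) vertices; enclosed area = 168.88 mm².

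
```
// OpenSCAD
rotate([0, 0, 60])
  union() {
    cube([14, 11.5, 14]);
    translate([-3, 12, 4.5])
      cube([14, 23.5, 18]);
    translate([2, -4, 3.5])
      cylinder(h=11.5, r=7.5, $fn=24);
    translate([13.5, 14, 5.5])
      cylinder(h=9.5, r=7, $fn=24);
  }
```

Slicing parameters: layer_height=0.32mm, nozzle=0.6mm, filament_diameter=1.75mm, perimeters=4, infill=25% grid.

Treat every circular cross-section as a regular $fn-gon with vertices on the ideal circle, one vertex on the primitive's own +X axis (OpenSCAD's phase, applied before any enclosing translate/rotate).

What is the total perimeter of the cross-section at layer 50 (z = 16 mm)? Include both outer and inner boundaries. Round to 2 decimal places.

75.00 mm

At z = 16 mm: the cube does not reach this height (z outside [0, 14]); the cube at (-3, 12) is present — its section is the full 14×23.5 rectangle (perimeter 75.00 mm); the cylinder at (2, -4) is not intersected at this z (z outside [3.5, 15]); the cylinder at (13.5, 14) does not reach this height (z outside [5.5, 15]); Taking the union: only the 14×23.5 cube at (-3, 12) is present, so the union is just that shape — boundary = 75.00 mm; (rotated 60° about Z; rotation is an isometry so areas/perimeters/island counts are preserved). Overall, the cross-section is a single solid region. Total boundary length (outer) = 75.00 mm.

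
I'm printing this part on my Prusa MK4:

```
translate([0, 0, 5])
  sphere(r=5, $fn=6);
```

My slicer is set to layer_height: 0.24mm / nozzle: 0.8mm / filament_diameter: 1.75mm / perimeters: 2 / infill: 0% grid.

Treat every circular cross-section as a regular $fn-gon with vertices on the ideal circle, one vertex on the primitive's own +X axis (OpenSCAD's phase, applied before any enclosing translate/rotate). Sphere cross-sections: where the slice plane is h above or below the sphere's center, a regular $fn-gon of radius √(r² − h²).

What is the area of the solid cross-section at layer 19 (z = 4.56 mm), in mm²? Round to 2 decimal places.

64.45 mm²

At z = 4.56 mm: the r=5 sphere contributes a regular 6-gon of circumradius √(5²−0.44²) = 4.981 (area = (6/2)·4.981²·sin(360°/6) = 64.45 mm²). Overall, the cross-section is a single solid region. Net area = 64.45 mm².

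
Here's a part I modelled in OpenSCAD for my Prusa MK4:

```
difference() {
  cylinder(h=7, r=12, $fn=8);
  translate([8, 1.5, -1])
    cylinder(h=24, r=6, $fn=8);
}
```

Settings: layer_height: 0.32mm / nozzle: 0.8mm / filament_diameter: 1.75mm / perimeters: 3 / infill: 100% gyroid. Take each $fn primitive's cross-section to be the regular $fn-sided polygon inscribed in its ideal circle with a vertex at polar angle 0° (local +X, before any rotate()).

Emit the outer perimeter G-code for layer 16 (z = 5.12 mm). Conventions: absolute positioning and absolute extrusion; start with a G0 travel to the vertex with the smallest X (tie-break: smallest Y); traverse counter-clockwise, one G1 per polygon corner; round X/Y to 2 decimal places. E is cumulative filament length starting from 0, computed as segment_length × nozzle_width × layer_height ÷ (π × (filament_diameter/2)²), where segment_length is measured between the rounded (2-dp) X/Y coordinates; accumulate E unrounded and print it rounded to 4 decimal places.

At z = 5.12 mm: the cylinder: section is a regular 8-gon, circumradius r=12; the cylinder at (8, 1.5): section is a regular 8-gon, circumradius r=6; After the difference (first − rest): starting from the r=12 cylinder, the r=6 cylinder at (8, 1.5) partially overlaps it — only the 81.73 mm² overlap (of its 101.82 mm²) is removed, clipping the outline — 1 connected region. The outline is a single polygon with 14 vertices. Extrusion per mm of travel: 0.8 × 0.32 / (π × 0.875²) = 0.106432. Accumulating E over each segment gives final E = 8.9913.

G0 X-12.00 Y0.00 Z5.12
G1 X-8.49 Y-8.49 E0.9778
G1 X0.00 Y-12.00 E1.9556
G1 X8.49 Y-8.49 E2.9334
G1 X10.58 Y-3.43 E3.5161
G1 X8.00 Y-4.50 E3.8133
G1 X3.76 Y-2.74 E4.3019
G1 X2.00 Y1.50 E4.7905
G1 X3.76 Y5.74 E5.2791
G1 X8.00 Y7.50 E5.7678
G1 X9.08 Y7.05 E5.8923
G1 X8.49 Y8.49 E6.0579
G1 X0.00 Y12.00 E7.0357
G1 X-8.49 Y8.49 E8.0135
G1 X-12.00 Y0.00 E8.9913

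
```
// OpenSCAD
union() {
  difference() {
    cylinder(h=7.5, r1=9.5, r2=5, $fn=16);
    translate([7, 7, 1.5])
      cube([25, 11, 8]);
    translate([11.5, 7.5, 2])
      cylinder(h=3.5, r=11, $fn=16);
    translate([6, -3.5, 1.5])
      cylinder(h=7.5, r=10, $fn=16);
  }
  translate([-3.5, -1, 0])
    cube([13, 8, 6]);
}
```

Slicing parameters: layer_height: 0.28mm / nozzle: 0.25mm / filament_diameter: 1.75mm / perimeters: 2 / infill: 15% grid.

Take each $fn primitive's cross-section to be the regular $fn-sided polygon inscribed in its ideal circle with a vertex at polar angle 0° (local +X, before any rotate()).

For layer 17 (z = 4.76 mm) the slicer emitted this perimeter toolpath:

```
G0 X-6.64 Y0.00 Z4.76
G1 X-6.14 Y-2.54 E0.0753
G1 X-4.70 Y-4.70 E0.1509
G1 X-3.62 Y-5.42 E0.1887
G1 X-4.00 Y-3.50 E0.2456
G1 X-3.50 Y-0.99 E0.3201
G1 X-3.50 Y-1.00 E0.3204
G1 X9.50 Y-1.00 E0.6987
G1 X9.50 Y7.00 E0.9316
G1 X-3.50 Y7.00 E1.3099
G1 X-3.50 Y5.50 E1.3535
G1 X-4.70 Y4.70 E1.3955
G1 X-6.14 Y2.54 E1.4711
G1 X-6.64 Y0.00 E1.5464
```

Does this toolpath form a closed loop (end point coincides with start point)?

yes

Start point (G0): (-6.64, 0.00). End point (last G1): the path returns to the start — closed.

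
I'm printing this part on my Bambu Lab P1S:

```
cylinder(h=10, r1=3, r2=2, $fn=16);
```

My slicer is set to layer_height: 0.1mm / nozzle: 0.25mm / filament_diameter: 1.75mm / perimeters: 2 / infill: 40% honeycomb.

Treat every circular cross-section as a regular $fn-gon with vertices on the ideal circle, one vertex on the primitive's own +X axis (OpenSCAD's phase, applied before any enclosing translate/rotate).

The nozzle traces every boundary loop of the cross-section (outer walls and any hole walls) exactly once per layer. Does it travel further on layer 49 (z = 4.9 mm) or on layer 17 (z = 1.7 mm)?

Layer 49 (z = 4.9): the cone contributes a regular 16-gon of circumradius 2.510 (interpolated between r1=3 and r2=2 at t=0.490) (perimeter = 2·16·2.510·sin(180°/16) = 15.67 mm). So its perimeter = 15.67 mm. Layer 17 (z = 1.7): the cone (r1=3→r2=2) has section circumradius 2.830 here — a regular 16-gon (perimeter = 2·16·2.830·sin(180°/16) = 17.67 mm). So its perimeter = 17.67 mm. Layer 17 is larger (17.67 vs 15.67 mm).

layer 17 (z = 1.7 mm)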